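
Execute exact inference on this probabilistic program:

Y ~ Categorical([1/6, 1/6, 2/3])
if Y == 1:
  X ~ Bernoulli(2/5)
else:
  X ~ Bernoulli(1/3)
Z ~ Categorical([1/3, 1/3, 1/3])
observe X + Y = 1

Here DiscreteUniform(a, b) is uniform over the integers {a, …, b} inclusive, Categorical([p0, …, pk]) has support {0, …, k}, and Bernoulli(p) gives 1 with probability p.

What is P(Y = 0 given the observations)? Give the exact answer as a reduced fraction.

P(Y = 0 | obs) = 5/14

Enumerate traces; 6 have nonzero weight after conditioning:
  (Y=0, X=1, Z=0) weight 1/54
  (Y=0, X=1, Z=1) weight 1/54
  (Y=0, X=1, Z=2) weight 1/54
  (Y=1, X=0, Z=0) weight 1/30
  (Y=1, X=0, Z=1) weight 1/30
  (Y=1, X=0, Z=2) weight 1/30
Group by Y:
  weight(Y=0) = 1/18
  weight(Y=1) = 1/10
Total weight = 1/18 + 1/10 = 7/45
P(Y=0 | obs) = 1/18 / 7/45 = 5/14
P(Y=1 | obs) = 1/10 / 7/45 = 9/14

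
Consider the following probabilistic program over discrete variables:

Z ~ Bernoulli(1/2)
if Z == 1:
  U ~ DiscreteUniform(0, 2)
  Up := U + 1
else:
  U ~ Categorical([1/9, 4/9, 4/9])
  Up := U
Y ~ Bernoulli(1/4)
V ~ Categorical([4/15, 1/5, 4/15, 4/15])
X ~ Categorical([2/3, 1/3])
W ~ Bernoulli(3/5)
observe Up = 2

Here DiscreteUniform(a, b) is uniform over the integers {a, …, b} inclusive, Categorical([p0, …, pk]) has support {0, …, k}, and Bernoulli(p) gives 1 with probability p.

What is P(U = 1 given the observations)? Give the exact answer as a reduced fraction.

P(U = 1 | obs) = 3/7

Enumerate traces; 64 have nonzero weight after conditioning:
  (Z=0, U=2, Y=0, V=0, X=0, W=0) weight 8/675
  (Z=0, U=2, Y=0, V=0, X=0, W=1) weight 4/225
  (Z=0, U=2, Y=0, V=0, X=1, W=0) weight 4/675
  (Z=0, U=2, Y=0, V=0, X=1, W=1) weight 2/225
  (Z=0, U=2, Y=0, V=1, X=0, W=0) weight 2/225
  (Z=0, U=2, Y=0, V=1, X=0, W=1) weight 1/75
  (Z=0, U=2, Y=0, V=1, X=1, W=0) weight 1/225
  (Z=0, U=2, Y=0, V=1, X=1, W=1) weight 1/150
  (Z=1, U=1, Y=0, V=0, X=0, W=0) weight 2/225
  … 55 more
Group by U:
  weight(U=1) = 1/6
  weight(U=2) = 2/9
Total weight = 1/6 + 2/9 = 7/18
P(U=1 | obs) = 1/6 / 7/18 = 3/7
P(U=2 | obs) = 2/9 / 7/18 = 4/7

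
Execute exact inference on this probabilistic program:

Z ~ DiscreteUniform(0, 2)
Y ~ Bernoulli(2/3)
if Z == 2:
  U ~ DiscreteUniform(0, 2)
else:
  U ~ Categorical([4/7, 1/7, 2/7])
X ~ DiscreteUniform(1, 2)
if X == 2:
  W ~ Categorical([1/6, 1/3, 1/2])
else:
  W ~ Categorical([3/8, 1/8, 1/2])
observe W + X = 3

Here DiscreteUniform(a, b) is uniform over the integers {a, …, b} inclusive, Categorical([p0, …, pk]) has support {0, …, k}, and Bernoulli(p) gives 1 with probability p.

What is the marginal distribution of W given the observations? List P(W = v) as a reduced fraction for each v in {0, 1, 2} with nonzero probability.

Enumerate traces; 36 have nonzero weight after conditioning:
  (Z=0, Y=0, U=0, X=1, W=2) weight 1/63
  (Z=0, Y=0, U=0, X=2, W=1) weight 2/189
  (Z=0, Y=0, U=1, X=1, W=2) weight 1/252
  (Z=0, Y=0, U=1, X=2, W=1) weight 1/378
  (Z=0, Y=0, U=2, X=1, W=2) weight 1/126
  (Z=0, Y=0, U=2, X=2, W=1) weight 1/189
  (Z=0, Y=1, U=0, X=1, W=2) weight 2/63
  (Z=0, Y=1, U=0, X=2, W=1) weight 4/189
  … 28 more
Group by W:
  weight(W=1) = 1/6
  weight(W=2) = 1/4
Total weight = 1/6 + 1/4 = 5/12
P(W=1 | obs) = 1/6 / 5/12 = 2/5
P(W=2 | obs) = 1/4 / 5/12 = 3/5

P(W=1) = 2/5, P(W=2) = 3/5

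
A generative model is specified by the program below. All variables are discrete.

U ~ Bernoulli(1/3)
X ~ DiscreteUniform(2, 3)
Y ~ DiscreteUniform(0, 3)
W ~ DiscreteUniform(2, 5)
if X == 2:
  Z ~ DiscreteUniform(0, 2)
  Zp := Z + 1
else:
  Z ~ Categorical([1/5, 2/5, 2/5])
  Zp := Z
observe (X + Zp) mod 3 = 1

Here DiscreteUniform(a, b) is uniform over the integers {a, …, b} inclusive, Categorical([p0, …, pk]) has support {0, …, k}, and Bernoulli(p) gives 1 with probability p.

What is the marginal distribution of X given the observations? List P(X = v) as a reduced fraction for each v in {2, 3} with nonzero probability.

Enumerate traces; 64 have nonzero weight after conditioning:
  (U=0, X=2, Y=0, W=2, Z=1) weight 1/144
  (U=0, X=2, Y=0, W=3, Z=1) weight 1/144
  (U=0, X=2, Y=0, W=4, Z=1) weight 1/144
  (U=0, X=2, Y=0, W=5, Z=1) weight 1/144
  (U=0, X=2, Y=1, W=2, Z=1) weight 1/144
  (U=0, X=2, Y=1, W=3, Z=1) weight 1/144
  (U=0, X=2, Y=1, W=4, Z=1) weight 1/144
  (U=0, X=2, Y=1, W=5, Z=1) weight 1/144
  (U=0, X=3, Y=0, W=2, Z=1) weight 1/120
  … 55 more
Group by X:
  weight(X=2) = 1/6
  weight(X=3) = 1/5
Total weight = 1/6 + 1/5 = 11/30
P(X=2 | obs) = 1/6 / 11/30 = 5/11
P(X=3 | obs) = 1/5 / 11/30 = 6/11

P(X=2) = 5/11, P(X=3) = 6/11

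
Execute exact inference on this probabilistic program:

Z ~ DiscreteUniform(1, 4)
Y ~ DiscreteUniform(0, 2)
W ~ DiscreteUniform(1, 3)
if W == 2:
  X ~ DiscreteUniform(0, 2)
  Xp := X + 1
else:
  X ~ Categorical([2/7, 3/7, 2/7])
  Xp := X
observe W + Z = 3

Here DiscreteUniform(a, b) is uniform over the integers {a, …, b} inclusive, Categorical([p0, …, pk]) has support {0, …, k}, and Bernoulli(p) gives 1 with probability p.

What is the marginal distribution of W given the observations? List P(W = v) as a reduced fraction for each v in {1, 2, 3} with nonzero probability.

P(W=1) = 1/2, P(W=2) = 1/2

Enumerate traces; 18 have nonzero weight after conditioning:
  (Z=1, Y=0, W=2, X=0) weight 1/108
  (Z=1, Y=0, W=2, X=1) weight 1/108
  (Z=1, Y=0, W=2, X=2) weight 1/108
  (Z=1, Y=1, W=2, X=0) weight 1/108
  (Z=1, Y=1, W=2, X=1) weight 1/108
  (Z=1, Y=1, W=2, X=2) weight 1/108
  (Z=1, Y=2, W=2, X=0) weight 1/108
  (Z=1, Y=2, W=2, X=1) weight 1/108
  (Z=2, Y=0, W=1, X=0) weight 1/126
  … 9 more
Group by W:
  weight(W=1) = 1/12
  weight(W=2) = 1/12
Total weight = 1/12 + 1/12 = 1/6
P(W=1 | obs) = 1/12 / 1/6 = 1/2
P(W=2 | obs) = 1/12 / 1/6 = 1/2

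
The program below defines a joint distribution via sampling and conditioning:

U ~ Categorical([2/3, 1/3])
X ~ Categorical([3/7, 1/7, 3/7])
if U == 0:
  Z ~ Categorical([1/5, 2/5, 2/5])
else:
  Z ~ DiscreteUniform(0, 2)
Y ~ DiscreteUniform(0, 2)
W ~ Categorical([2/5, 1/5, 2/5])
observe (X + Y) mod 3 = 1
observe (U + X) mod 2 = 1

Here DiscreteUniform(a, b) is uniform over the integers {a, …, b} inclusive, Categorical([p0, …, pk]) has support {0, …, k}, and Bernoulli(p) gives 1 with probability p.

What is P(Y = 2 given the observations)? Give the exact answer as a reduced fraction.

Enumerate traces; 27 have nonzero weight after conditioning:
  (U=0, X=1, Z=0, Y=0, W=0) weight 4/1575
  (U=0, X=1, Z=0, Y=0, W=1) weight 2/1575
  (U=0, X=1, Z=0, Y=0, W=2) weight 4/1575
  (U=0, X=1, Z=1, Y=0, W=0) weight 8/1575
  (U=0, X=1, Z=1, Y=0, W=1) weight 4/1575
  (U=0, X=1, Z=1, Y=0, W=2) weight 8/1575
  (U=0, X=1, Z=2, Y=0, W=0) weight 8/1575
  (U=0, X=1, Z=2, Y=0, W=1) weight 4/1575
  (U=1, X=0, Z=0, Y=1, W=0) weight 2/315
  (U=1, X=2, Z=0, Y=2, W=0) weight 2/315
  … 17 more
Group by Y:
  weight(Y=0) = 2/63
  weight(Y=1) = 1/21
  weight(Y=2) = 1/21
Total weight = 2/63 + 1/21 + 1/21 = 8/63
P(Y=0 | obs) = 2/63 / 8/63 = 1/4
P(Y=1 | obs) = 1/21 / 8/63 = 3/8
P(Y=2 | obs) = 1/21 / 8/63 = 3/8

P(Y = 2 | obs) = 3/8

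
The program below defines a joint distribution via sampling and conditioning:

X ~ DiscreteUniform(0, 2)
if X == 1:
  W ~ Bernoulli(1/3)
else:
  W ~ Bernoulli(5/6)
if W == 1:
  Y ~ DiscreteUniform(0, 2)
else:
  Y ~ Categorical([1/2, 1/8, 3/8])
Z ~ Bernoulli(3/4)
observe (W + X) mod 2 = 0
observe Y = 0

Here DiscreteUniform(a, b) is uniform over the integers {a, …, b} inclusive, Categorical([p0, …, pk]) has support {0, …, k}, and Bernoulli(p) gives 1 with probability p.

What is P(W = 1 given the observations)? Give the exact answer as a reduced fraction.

Enumerate traces; 6 have nonzero weight after conditioning:
  (X=0, W=0, Y=0, Z=0) weight 1/144
  (X=0, W=0, Y=0, Z=1) weight 1/48
  (X=1, W=1, Y=0, Z=0) weight 1/108
  (X=1, W=1, Y=0, Z=1) weight 1/36
  (X=2, W=0, Y=0, Z=0) weight 1/144
  (X=2, W=0, Y=0, Z=1) weight 1/48
Group by W:
  weight(W=0) = 1/18
  weight(W=1) = 1/27
Total weight = 1/18 + 1/27 = 5/54
P(W=0 | obs) = 1/18 / 5/54 = 3/5
P(W=1 | obs) = 1/27 / 5/54 = 2/5

P(W = 1 | obs) = 2/5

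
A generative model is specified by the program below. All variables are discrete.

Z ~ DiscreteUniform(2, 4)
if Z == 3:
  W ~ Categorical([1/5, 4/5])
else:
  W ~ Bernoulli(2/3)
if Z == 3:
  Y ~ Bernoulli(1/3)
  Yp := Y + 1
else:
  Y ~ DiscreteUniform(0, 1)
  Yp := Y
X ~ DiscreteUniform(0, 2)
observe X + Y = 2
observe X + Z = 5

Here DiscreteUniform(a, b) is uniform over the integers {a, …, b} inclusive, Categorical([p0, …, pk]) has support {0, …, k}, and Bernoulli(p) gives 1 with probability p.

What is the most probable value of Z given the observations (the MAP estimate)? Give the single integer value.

Enumerate traces; 4 have nonzero weight after conditioning:
  (Z=3, W=0, Y=0, X=2) weight 2/135
  (Z=3, W=1, Y=0, X=2) weight 8/135
  (Z=4, W=0, Y=1, X=1) weight 1/54
  (Z=4, W=1, Y=1, X=1) weight 1/27
Group by Z:
  weight(Z=3) = 2/27
  weight(Z=4) = 1/18
Total weight = 2/27 + 1/18 = 7/54
P(Z=3 | obs) = 2/27 / 7/54 = 4/7
P(Z=4 | obs) = 1/18 / 7/54 = 3/7
argmax = 3

argmax_v P(Z = v | obs) = 3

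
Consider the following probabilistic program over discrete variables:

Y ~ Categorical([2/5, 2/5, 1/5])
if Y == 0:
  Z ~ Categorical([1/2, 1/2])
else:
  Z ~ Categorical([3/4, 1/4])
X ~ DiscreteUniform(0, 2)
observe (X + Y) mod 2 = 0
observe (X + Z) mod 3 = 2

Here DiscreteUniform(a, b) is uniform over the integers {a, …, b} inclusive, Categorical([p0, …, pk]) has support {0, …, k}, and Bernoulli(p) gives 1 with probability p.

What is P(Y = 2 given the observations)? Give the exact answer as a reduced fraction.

Enumerate traces; 3 have nonzero weight after conditioning:
  (Y=0, Z=0, X=2) weight 1/15
  (Y=1, Z=1, X=1) weight 1/30
  (Y=2, Z=0, X=2) weight 1/20
Group by Y:
  weight(Y=0) = 1/15
  weight(Y=1) = 1/30
  weight(Y=2) = 1/20
Total weight = 1/15 + 1/30 + 1/20 = 3/20
P(Y=0 | obs) = 1/15 / 3/20 = 4/9
P(Y=1 | obs) = 1/30 / 3/20 = 2/9
P(Y=2 | obs) = 1/20 / 3/20 = 1/3

P(Y = 2 | obs) = 1/3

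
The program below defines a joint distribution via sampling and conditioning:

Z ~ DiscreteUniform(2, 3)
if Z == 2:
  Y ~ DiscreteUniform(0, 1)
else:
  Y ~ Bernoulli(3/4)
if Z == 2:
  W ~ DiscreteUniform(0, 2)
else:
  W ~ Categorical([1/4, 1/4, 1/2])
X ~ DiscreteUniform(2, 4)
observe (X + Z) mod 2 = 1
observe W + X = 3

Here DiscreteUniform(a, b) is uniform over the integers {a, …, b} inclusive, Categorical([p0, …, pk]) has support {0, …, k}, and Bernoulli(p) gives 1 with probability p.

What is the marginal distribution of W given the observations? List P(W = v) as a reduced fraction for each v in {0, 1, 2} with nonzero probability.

P(W=0) = 4/7, P(W=1) = 3/7

Enumerate traces; 4 have nonzero weight after conditioning:
  (Z=2, Y=0, W=0, X=3) weight 1/36
  (Z=2, Y=1, W=0, X=3) weight 1/36
  (Z=3, Y=0, W=1, X=2) weight 1/96
  (Z=3, Y=1, W=1, X=2) weight 1/32
Group by W:
  weight(W=0) = 1/18
  weight(W=1) = 1/24
Total weight = 1/18 + 1/24 = 7/72
P(W=0 | obs) = 1/18 / 7/72 = 4/7
P(W=1 | obs) = 1/24 / 7/72 = 3/7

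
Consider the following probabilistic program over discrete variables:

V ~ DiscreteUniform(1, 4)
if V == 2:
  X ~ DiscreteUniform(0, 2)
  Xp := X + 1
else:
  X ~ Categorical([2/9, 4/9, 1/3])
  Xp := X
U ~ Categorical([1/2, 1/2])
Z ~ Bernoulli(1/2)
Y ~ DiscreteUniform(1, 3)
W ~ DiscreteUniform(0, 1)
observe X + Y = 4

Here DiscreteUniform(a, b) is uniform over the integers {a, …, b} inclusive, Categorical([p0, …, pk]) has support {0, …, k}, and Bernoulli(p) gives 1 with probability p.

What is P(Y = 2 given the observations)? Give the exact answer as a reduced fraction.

Enumerate traces; 64 have nonzero weight after conditioning:
  (V=1, X=1, U=0, Z=0, Y=3, W=0) weight 1/216
  (V=1, X=1, U=0, Z=0, Y=3, W=1) weight 1/216
  (V=1, X=1, U=0, Z=1, Y=3, W=0) weight 1/216
  (V=1, X=1, U=0, Z=1, Y=3, W=1) weight 1/216
  (V=1, X=1, U=1, Z=0, Y=3, W=0) weight 1/216
  (V=1, X=1, U=1, Z=0, Y=3, W=1) weight 1/216
  (V=1, X=1, U=1, Z=1, Y=3, W=0) weight 1/216
  (V=1, X=1, U=1, Z=1, Y=3, W=1) weight 1/216
  (V=1, X=2, U=0, Z=0, Y=2, W=0) weight 1/288
  … 55 more
Group by Y:
  weight(Y=2) = 1/9
  weight(Y=3) = 5/36
Total weight = 1/9 + 5/36 = 1/4
P(Y=2 | obs) = 1/9 / 1/4 = 4/9
P(Y=3 | obs) = 5/36 / 1/4 = 5/9

P(Y = 2 | obs) = 4/9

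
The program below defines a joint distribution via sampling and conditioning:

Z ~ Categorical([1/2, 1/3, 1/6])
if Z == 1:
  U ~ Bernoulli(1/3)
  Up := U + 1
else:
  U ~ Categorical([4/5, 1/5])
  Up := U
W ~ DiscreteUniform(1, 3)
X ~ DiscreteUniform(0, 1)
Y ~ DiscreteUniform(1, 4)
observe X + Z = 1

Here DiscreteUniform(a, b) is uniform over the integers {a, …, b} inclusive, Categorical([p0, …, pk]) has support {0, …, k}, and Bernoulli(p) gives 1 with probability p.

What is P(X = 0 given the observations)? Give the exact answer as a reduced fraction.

P(X = 0 | obs) = 2/5

Enumerate traces; 48 have nonzero weight after conditioning:
  (Z=0, U=0, W=1, X=1, Y=1) weight 1/60
  (Z=0, U=0, W=1, X=1, Y=2) weight 1/60
  (Z=0, U=0, W=1, X=1, Y=3) weight 1/60
  (Z=0, U=0, W=1, X=1, Y=4) weight 1/60
  (Z=0, U=0, W=2, X=1, Y=1) weight 1/60
  (Z=0, U=0, W=2, X=1, Y=2) weight 1/60
  (Z=0, U=0, W=2, X=1, Y=3) weight 1/60
  (Z=0, U=0, W=2, X=1, Y=4) weight 1/60
  (Z=1, U=0, W=1, X=0, Y=1) weight 1/108
  … 39 more
Group by X:
  weight(X=0) = 1/6
  weight(X=1) = 1/4
Total weight = 1/6 + 1/4 = 5/12
P(X=0 | obs) = 1/6 / 5/12 = 2/5
P(X=1 | obs) = 1/4 / 5/12 = 3/5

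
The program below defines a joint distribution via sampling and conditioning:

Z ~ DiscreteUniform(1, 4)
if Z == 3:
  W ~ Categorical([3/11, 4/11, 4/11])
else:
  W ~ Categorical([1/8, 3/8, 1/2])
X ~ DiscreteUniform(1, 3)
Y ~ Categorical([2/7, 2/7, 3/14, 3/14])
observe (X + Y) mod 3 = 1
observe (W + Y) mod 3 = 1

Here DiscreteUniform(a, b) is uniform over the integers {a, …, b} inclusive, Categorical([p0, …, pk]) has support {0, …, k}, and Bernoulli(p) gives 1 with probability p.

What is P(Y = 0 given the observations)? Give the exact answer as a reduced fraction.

P(Y = 0 | obs) = 524/1637

Enumerate traces; 16 have nonzero weight after conditioning:
  (Z=1, W=0, X=3, Y=1) weight 1/336
  (Z=1, W=1, X=1, Y=0) weight 1/112
  (Z=1, W=1, X=1, Y=3) weight 3/448
  (Z=1, W=2, X=2, Y=2) weight 1/112
  (Z=2, W=0, X=3, Y=1) weight 1/336
  (Z=2, W=1, X=1, Y=0) weight 1/112
  (Z=2, W=1, X=1, Y=3) weight 3/448
  (Z=2, W=2, X=2, Y=2) weight 1/112
  … 8 more
Group by Y:
  weight(Y=0) = 131/3696
  weight(Y=1) = 19/1232
  weight(Y=2) = 41/1232
  weight(Y=3) = 131/4928
Total weight = 131/3696 + 19/1232 + 41/1232 + 131/4928 = 1637/14784
P(Y=0 | obs) = 131/3696 / 1637/14784 = 524/1637
P(Y=1 | obs) = 19/1232 / 1637/14784 = 228/1637
P(Y=2 | obs) = 41/1232 / 1637/14784 = 492/1637
P(Y=3 | obs) = 131/4928 / 1637/14784 = 393/1637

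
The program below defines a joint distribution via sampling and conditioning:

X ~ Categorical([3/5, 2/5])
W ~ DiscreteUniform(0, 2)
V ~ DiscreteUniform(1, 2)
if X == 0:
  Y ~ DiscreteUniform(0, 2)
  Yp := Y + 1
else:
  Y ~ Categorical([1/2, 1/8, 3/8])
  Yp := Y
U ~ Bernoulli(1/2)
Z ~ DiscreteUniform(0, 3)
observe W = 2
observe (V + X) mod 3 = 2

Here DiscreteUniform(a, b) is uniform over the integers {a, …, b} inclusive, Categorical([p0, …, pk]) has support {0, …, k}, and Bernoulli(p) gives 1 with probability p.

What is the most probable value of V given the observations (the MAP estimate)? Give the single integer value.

Enumerate traces; 48 have nonzero weight after conditioning:
  (X=0, W=2, V=2, Y=0, U=0, Z=0) weight 1/240
  (X=0, W=2, V=2, Y=0, U=0, Z=1) weight 1/240
  (X=0, W=2, V=2, Y=0, U=0, Z=2) weight 1/240
  (X=0, W=2, V=2, Y=0, U=0, Z=3) weight 1/240
  (X=0, W=2, V=2, Y=0, U=1, Z=0) weight 1/240
  (X=0, W=2, V=2, Y=0, U=1, Z=1) weight 1/240
  (X=0, W=2, V=2, Y=0, U=1, Z=2) weight 1/240
  (X=0, W=2, V=2, Y=0, U=1, Z=3) weight 1/240
  (X=1, W=2, V=1, Y=0, U=0, Z=0) weight 1/240
  … 39 more
Group by V:
  weight(V=1) = 1/15
  weight(V=2) = 1/10
Total weight = 1/15 + 1/10 = 1/6
P(V=1 | obs) = 1/15 / 1/6 = 2/5
P(V=2 | obs) = 1/10 / 1/6 = 3/5
argmax = 2

argmax_v P(V = v | obs) = 2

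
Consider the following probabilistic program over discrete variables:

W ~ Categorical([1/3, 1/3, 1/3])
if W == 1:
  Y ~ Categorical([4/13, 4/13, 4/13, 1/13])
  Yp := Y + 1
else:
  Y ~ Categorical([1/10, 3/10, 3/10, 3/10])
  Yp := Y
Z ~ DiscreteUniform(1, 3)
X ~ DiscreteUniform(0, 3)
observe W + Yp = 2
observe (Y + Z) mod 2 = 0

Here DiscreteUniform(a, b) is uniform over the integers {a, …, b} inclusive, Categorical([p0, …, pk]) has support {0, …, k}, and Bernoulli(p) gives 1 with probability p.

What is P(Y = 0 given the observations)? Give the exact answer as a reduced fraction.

P(Y = 0 | obs) = 53/92

Enumerate traces; 12 have nonzero weight after conditioning:
  (W=0, Y=2, Z=2, X=0) weight 1/120
  (W=0, Y=2, Z=2, X=1) weight 1/120
  (W=0, Y=2, Z=2, X=2) weight 1/120
  (W=0, Y=2, Z=2, X=3) weight 1/120
  (W=1, Y=0, Z=2, X=0) weight 1/117
  (W=1, Y=0, Z=2, X=1) weight 1/117
  (W=1, Y=0, Z=2, X=2) weight 1/117
  (W=1, Y=0, Z=2, X=3) weight 1/117
  … 4 more
Group by Y:
  weight(Y=0) = 53/1170
  weight(Y=2) = 1/30
Total weight = 53/1170 + 1/30 = 46/585
P(Y=0 | obs) = 53/1170 / 46/585 = 53/92
P(Y=2 | obs) = 1/30 / 46/585 = 39/92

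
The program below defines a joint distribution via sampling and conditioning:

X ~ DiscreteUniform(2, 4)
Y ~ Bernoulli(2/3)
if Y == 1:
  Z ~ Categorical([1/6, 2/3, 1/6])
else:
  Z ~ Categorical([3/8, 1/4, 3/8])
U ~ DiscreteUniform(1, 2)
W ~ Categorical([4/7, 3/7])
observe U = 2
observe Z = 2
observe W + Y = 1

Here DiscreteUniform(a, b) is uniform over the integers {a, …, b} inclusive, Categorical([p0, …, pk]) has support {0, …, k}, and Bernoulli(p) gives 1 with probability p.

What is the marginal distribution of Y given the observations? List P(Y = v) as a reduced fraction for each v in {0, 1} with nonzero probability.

Enumerate traces; 6 have nonzero weight after conditioning:
  (X=2, Y=0, Z=2, U=2, W=1) weight 1/112
  (X=2, Y=1, Z=2, U=2, W=0) weight 2/189
  (X=3, Y=0, Z=2, U=2, W=1) weight 1/112
  (X=3, Y=1, Z=2, U=2, W=0) weight 2/189
  (X=4, Y=0, Z=2, U=2, W=1) weight 1/112
  (X=4, Y=1, Z=2, U=2, W=0) weight 2/189
Group by Y:
  weight(Y=0) = 3/112
  weight(Y=1) = 2/63
Total weight = 3/112 + 2/63 = 59/1008
P(Y=0 | obs) = 3/112 / 59/1008 = 27/59
P(Y=1 | obs) = 2/63 / 59/1008 = 32/59

P(Y=0) = 27/59, P(Y=1) = 32/59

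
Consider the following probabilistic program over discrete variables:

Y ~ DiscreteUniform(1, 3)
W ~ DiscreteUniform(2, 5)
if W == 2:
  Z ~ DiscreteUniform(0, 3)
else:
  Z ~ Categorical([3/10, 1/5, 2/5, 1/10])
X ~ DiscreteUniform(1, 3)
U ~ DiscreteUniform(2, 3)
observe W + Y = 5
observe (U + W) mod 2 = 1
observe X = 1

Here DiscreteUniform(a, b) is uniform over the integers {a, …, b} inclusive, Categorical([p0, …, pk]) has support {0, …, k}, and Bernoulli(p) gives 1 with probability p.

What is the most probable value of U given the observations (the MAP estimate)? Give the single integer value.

Enumerate traces; 12 have nonzero weight after conditioning:
  (Y=1, W=4, Z=0, X=1, U=3) weight 1/240
  (Y=1, W=4, Z=1, X=1, U=3) weight 1/360
  (Y=1, W=4, Z=2, X=1, U=3) weight 1/180
  (Y=1, W=4, Z=3, X=1, U=3) weight 1/720
  (Y=2, W=3, Z=0, X=1, U=2) weight 1/240
  (Y=2, W=3, Z=1, X=1, U=2) weight 1/360
  (Y=2, W=3, Z=2, X=1, U=2) weight 1/180
  (Y=2, W=3, Z=3, X=1, U=2) weight 1/720
  … 4 more
Group by U:
  weight(U=2) = 1/72
  weight(U=3) = 1/36
Total weight = 1/72 + 1/36 = 1/24
P(U=2 | obs) = 1/72 / 1/24 = 1/3
P(U=3 | obs) = 1/36 / 1/24 = 2/3
argmax = 3

argmax_v P(U = v | obs) = 3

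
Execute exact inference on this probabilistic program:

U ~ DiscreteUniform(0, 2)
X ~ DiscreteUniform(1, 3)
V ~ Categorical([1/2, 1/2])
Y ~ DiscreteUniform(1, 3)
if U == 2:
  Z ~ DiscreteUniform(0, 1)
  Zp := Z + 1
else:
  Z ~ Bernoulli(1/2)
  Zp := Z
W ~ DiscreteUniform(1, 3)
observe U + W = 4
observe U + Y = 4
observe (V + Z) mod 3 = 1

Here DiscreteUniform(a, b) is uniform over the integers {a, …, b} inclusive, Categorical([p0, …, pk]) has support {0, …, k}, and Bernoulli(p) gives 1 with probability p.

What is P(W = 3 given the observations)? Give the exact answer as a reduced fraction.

P(W = 3 | obs) = 1/2

Enumerate traces; 12 have nonzero weight after conditioning:
  (U=1, X=1, V=0, Y=3, Z=1, W=3) weight 1/324
  (U=1, X=1, V=1, Y=3, Z=0, W=3) weight 1/324
  (U=1, X=2, V=0, Y=3, Z=1, W=3) weight 1/324
  (U=1, X=2, V=1, Y=3, Z=0, W=3) weight 1/324
  (U=1, X=3, V=0, Y=3, Z=1, W=3) weight 1/324
  (U=1, X=3, V=1, Y=3, Z=0, W=3) weight 1/324
  (U=2, X=1, V=0, Y=2, Z=1, W=2) weight 1/324
  (U=2, X=1, V=1, Y=2, Z=0, W=2) weight 1/324
  … 4 more
Group by W:
  weight(W=2) = 1/54
  weight(W=3) = 1/54
Total weight = 1/54 + 1/54 = 1/27
P(W=2 | obs) = 1/54 / 1/27 = 1/2
P(W=3 | obs) = 1/54 / 1/27 = 1/2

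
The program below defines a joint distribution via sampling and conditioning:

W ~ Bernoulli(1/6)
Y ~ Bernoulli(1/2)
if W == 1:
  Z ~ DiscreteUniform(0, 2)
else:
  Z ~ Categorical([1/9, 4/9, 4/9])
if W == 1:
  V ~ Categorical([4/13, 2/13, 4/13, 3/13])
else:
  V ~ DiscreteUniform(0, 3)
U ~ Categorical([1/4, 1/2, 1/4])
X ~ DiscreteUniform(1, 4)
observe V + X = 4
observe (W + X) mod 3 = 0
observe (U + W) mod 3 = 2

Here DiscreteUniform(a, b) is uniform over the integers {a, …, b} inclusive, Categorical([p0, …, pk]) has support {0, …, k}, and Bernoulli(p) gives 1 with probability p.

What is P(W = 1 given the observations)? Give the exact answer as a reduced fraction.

P(W = 1 | obs) = 32/97

Enumerate traces; 12 have nonzero weight after conditioning:
  (W=0, Y=0, Z=0, V=1, U=2, X=3) weight 5/6912
  (W=0, Y=0, Z=1, V=1, U=2, X=3) weight 5/1728
  (W=0, Y=0, Z=2, V=1, U=2, X=3) weight 5/1728
  (W=0, Y=1, Z=0, V=1, U=2, X=3) weight 5/6912
  (W=0, Y=1, Z=1, V=1, U=2, X=3) weight 5/1728
  (W=0, Y=1, Z=2, V=1, U=2, X=3) weight 5/1728
  (W=1, Y=0, Z=0, V=2, U=1, X=2) weight 1/936
  (W=1, Y=0, Z=1, V=2, U=1, X=2) weight 1/936
  … 4 more
Group by W:
  weight(W=0) = 5/384
  weight(W=1) = 1/156
Total weight = 5/384 + 1/156 = 97/4992
P(W=0 | obs) = 5/384 / 97/4992 = 65/97
P(W=1 | obs) = 1/156 / 97/4992 = 32/97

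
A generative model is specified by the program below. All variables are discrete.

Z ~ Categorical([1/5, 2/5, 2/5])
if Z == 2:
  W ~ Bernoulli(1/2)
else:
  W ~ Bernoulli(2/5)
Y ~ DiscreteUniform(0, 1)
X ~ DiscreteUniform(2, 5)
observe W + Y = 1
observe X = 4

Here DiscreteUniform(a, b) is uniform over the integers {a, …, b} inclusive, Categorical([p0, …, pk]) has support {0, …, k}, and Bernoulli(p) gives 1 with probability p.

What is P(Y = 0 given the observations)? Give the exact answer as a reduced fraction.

P(Y = 0 | obs) = 11/25

Enumerate traces; 6 have nonzero weight after conditioning:
  (Z=0, W=0, Y=1, X=4) weight 3/200
  (Z=0, W=1, Y=0, X=4) weight 1/100
  (Z=1, W=0, Y=1, X=4) weight 3/100
  (Z=1, W=1, Y=0, X=4) weight 1/50
  (Z=2, W=0, Y=1, X=4) weight 1/40
  (Z=2, W=1, Y=0, X=4) weight 1/40
Group by Y:
  weight(Y=0) = 11/200
  weight(Y=1) = 7/100
Total weight = 11/200 + 7/100 = 1/8
P(Y=0 | obs) = 11/200 / 1/8 = 11/25
P(Y=1 | obs) = 7/100 / 1/8 = 14/25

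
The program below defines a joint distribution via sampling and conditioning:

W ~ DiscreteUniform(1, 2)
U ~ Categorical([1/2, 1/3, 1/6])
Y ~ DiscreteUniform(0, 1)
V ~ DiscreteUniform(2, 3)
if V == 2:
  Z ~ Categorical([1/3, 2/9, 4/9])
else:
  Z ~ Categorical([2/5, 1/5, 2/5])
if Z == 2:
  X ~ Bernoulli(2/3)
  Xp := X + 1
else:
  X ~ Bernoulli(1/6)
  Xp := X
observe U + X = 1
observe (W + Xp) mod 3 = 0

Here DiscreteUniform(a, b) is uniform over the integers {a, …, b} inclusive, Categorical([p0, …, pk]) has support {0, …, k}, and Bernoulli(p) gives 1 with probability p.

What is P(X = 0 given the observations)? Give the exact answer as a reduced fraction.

P(X = 0 | obs) = 38/191

Enumerate traces; 16 have nonzero weight after conditioning:
  (W=1, U=0, Y=0, V=2, Z=2, X=1) weight 1/54
  (W=1, U=0, Y=0, V=3, Z=2, X=1) weight 1/60
  (W=1, U=0, Y=1, V=2, Z=2, X=1) weight 1/54
  (W=1, U=0, Y=1, V=3, Z=2, X=1) weight 1/60
  (W=2, U=0, Y=0, V=2, Z=0, X=1) weight 1/288
  (W=2, U=0, Y=0, V=2, Z=1, X=1) weight 1/432
  (W=2, U=0, Y=0, V=3, Z=0, X=1) weight 1/240
  (W=2, U=0, Y=0, V=3, Z=1, X=1) weight 1/480
  (W=2, U=1, Y=0, V=2, Z=2, X=0) weight 1/162
  … 7 more
Group by X:
  weight(X=0) = 19/810
  weight(X=1) = 17/180
Total weight = 19/810 + 17/180 = 191/1620
P(X=0 | obs) = 19/810 / 191/1620 = 38/191
P(X=1 | obs) = 17/180 / 191/1620 = 153/191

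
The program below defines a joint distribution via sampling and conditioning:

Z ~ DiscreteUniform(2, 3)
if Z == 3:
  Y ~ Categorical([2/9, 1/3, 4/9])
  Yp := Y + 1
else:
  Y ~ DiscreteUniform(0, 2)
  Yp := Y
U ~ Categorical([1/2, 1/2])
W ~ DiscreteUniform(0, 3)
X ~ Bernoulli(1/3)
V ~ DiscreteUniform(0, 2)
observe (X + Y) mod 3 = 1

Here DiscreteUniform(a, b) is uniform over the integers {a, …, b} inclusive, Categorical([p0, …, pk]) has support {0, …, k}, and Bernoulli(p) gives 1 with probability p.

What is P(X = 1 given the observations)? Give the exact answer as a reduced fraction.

Enumerate traces; 96 have nonzero weight after conditioning:
  (Z=2, Y=0, U=0, W=0, X=1, V=0) weight 1/432
  (Z=2, Y=0, U=0, W=0, X=1, V=1) weight 1/432
  (Z=2, Y=0, U=0, W=0, X=1, V=2) weight 1/432
  (Z=2, Y=0, U=0, W=1, X=1, V=0) weight 1/432
  (Z=2, Y=0, U=0, W=1, X=1, V=1) weight 1/432
  (Z=2, Y=0, U=0, W=1, X=1, V=2) weight 1/432
  (Z=2, Y=0, U=0, W=2, X=1, V=0) weight 1/432
  (Z=2, Y=0, U=0, W=2, X=1, V=1) weight 1/432
  (Z=2, Y=1, U=0, W=0, X=0, V=0) weight 1/216
  … 87 more
Group by X:
  weight(X=0) = 2/9
  weight(X=1) = 5/54
Total weight = 2/9 + 5/54 = 17/54
P(X=0 | obs) = 2/9 / 17/54 = 12/17
P(X=1 | obs) = 5/54 / 17/54 = 5/17

P(X = 1 | obs) = 5/17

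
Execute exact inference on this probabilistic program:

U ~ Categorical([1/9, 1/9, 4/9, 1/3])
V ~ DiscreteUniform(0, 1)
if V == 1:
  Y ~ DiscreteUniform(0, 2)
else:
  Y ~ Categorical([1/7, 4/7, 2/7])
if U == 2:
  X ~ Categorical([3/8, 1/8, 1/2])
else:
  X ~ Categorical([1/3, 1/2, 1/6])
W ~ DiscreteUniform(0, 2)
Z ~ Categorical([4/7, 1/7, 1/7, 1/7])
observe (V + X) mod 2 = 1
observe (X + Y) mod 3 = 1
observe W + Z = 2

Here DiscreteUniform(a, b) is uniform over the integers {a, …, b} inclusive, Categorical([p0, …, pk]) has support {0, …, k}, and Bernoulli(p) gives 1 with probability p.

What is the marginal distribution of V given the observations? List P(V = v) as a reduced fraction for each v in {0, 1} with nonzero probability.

Enumerate traces; 36 have nonzero weight after conditioning:
  (U=0, V=0, Y=0, X=1, W=0, Z=2) weight 1/5292
  (U=0, V=0, Y=0, X=1, W=1, Z=1) weight 1/5292
  (U=0, V=0, Y=0, X=1, W=2, Z=0) weight 1/1323
  (U=0, V=1, Y=1, X=0, W=0, Z=2) weight 1/3402
  (U=0, V=1, Y=1, X=0, W=1, Z=1) weight 1/3402
  (U=0, V=1, Y=1, X=0, W=2, Z=0) weight 2/1701
  (U=0, V=1, Y=2, X=2, W=0, Z=2) weight 1/6804
  (U=0, V=1, Y=2, X=2, W=1, Z=1) weight 1/6804
  … 28 more
Group by V:
  weight(V=0) = 1/147
  weight(V=1) = 2/63
Total weight = 1/147 + 2/63 = 17/441
P(V=0 | obs) = 1/147 / 17/441 = 3/17
P(V=1 | obs) = 2/63 / 17/441 = 14/17

P(V=0) = 3/17, P(V=1) = 14/17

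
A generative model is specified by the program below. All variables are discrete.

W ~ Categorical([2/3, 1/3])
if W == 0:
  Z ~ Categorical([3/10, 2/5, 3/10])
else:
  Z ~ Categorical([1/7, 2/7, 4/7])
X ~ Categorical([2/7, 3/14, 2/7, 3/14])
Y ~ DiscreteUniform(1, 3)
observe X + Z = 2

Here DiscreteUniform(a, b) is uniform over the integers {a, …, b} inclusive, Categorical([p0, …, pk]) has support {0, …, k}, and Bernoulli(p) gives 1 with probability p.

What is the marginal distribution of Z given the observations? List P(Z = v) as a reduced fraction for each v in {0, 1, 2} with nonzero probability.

P(Z=0) = 52/191, P(Z=1) = 57/191, P(Z=2) = 82/191

Enumerate traces; 18 have nonzero weight after conditioning:
  (W=0, Z=0, X=2, Y=1) weight 2/105
  (W=0, Z=0, X=2, Y=2) weight 2/105
  (W=0, Z=0, X=2, Y=3) weight 2/105
  (W=0, Z=1, X=1, Y=1) weight 2/105
  (W=0, Z=1, X=1, Y=2) weight 2/105
  (W=0, Z=1, X=1, Y=3) weight 2/105
  (W=0, Z=2, X=0, Y=1) weight 2/105
  (W=0, Z=2, X=0, Y=2) weight 2/105
  … 10 more
Group by Z:
  weight(Z=0) = 52/735
  weight(Z=1) = 19/245
  weight(Z=2) = 82/735
Total weight = 52/735 + 19/245 + 82/735 = 191/735
P(Z=0 | obs) = 52/735 / 191/735 = 52/191
P(Z=1 | obs) = 19/245 / 191/735 = 57/191
P(Z=2 | obs) = 82/735 / 191/735 = 82/191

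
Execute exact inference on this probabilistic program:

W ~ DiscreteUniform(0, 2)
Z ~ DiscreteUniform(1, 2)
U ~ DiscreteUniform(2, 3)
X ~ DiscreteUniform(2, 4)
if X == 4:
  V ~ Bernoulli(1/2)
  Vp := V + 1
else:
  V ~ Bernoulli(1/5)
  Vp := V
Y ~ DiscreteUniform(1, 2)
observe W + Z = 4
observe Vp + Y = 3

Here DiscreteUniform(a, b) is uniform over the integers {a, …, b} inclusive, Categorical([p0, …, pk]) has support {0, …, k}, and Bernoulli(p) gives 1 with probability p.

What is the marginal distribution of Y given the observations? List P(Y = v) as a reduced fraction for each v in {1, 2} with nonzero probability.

Enumerate traces; 8 have nonzero weight after conditioning:
  (W=2, Z=2, U=2, X=2, V=1, Y=2) weight 1/360
  (W=2, Z=2, U=2, X=3, V=1, Y=2) weight 1/360
  (W=2, Z=2, U=2, X=4, V=0, Y=2) weight 1/144
  (W=2, Z=2, U=2, X=4, V=1, Y=1) weight 1/144
  (W=2, Z=2, U=3, X=2, V=1, Y=2) weight 1/360
  (W=2, Z=2, U=3, X=3, V=1, Y=2) weight 1/360
  (W=2, Z=2, U=3, X=4, V=0, Y=2) weight 1/144
  (W=2, Z=2, U=3, X=4, V=1, Y=1) weight 1/144
Group by Y:
  weight(Y=1) = 1/72
  weight(Y=2) = 1/40
Total weight = 1/72 + 1/40 = 7/180
P(Y=1 | obs) = 1/72 / 7/180 = 5/14
P(Y=2 | obs) = 1/40 / 7/180 = 9/14

P(Y=1) = 5/14, P(Y=2) = 9/14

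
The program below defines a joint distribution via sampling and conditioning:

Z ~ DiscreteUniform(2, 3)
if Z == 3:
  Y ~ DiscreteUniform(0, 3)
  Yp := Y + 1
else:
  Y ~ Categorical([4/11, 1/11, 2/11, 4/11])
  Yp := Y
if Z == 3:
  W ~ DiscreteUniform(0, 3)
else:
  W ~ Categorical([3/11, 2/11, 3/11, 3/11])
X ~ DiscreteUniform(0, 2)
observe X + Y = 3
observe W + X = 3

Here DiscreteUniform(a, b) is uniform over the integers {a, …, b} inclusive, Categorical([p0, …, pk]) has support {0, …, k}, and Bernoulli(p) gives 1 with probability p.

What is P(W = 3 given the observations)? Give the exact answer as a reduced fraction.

P(W = 3 | obs) = 313/683

Enumerate traces; 6 have nonzero weight after conditioning:
  (Z=2, Y=1, W=1, X=2) weight 1/363
  (Z=2, Y=2, W=2, X=1) weight 1/121
  (Z=2, Y=3, W=3, X=0) weight 2/121
  (Z=3, Y=1, W=1, X=2) weight 1/96
  (Z=3, Y=2, W=2, X=1) weight 1/96
  (Z=3, Y=3, W=3, X=0) weight 1/96
Group by W:
  weight(W=1) = 51/3872
  weight(W=2) = 217/11616
  weight(W=3) = 313/11616
Total weight = 51/3872 + 217/11616 + 313/11616 = 683/11616
P(W=1 | obs) = 51/3872 / 683/11616 = 153/683
P(W=2 | obs) = 217/11616 / 683/11616 = 217/683
P(W=3 | obs) = 313/11616 / 683/11616 = 313/683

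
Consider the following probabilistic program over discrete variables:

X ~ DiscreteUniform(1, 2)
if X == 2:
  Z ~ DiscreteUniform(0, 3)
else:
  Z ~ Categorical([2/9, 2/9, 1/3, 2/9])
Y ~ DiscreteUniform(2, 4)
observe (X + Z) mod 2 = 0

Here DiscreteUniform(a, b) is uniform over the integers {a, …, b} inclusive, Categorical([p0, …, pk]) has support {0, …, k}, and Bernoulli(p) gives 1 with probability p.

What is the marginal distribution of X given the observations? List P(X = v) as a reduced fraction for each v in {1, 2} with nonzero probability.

Enumerate traces; 12 have nonzero weight after conditioning:
  (X=1, Z=1, Y=2) weight 1/27
  (X=1, Z=1, Y=3) weight 1/27
  (X=1, Z=1, Y=4) weight 1/27
  (X=1, Z=3, Y=2) weight 1/27
  (X=1, Z=3, Y=3) weight 1/27
  (X=1, Z=3, Y=4) weight 1/27
  (X=2, Z=0, Y=2) weight 1/24
  (X=2, Z=0, Y=3) weight 1/24
  … 4 more
Group by X:
  weight(X=1) = 2/9
  weight(X=2) = 1/4
Total weight = 2/9 + 1/4 = 17/36
P(X=1 | obs) = 2/9 / 17/36 = 8/17
P(X=2 | obs) = 1/4 / 17/36 = 9/17

P(X=1) = 8/17, P(X=2) = 9/17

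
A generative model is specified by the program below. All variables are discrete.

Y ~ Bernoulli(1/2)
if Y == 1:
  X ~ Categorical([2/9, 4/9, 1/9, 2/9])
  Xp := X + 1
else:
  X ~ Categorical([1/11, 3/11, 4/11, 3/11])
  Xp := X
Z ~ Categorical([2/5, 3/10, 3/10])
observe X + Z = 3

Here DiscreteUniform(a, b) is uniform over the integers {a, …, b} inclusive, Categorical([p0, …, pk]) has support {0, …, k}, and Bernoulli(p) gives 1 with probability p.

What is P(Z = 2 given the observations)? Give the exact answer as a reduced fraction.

P(Z = 2 | obs) = 213/550

Enumerate traces; 6 have nonzero weight after conditioning:
  (Y=0, X=1, Z=2) weight 9/220
  (Y=0, X=2, Z=1) weight 3/55
  (Y=0, X=3, Z=0) weight 3/55
  (Y=1, X=1, Z=2) weight 1/15
  (Y=1, X=2, Z=1) weight 1/60
  (Y=1, X=3, Z=0) weight 2/45
Group by Z:
  weight(Z=0) = 49/495
  weight(Z=1) = 47/660
  weight(Z=2) = 71/660
Total weight = 49/495 + 47/660 + 71/660 = 5/18
P(Z=0 | obs) = 49/495 / 5/18 = 98/275
P(Z=1 | obs) = 47/660 / 5/18 = 141/550
P(Z=2 | obs) = 71/660 / 5/18 = 213/550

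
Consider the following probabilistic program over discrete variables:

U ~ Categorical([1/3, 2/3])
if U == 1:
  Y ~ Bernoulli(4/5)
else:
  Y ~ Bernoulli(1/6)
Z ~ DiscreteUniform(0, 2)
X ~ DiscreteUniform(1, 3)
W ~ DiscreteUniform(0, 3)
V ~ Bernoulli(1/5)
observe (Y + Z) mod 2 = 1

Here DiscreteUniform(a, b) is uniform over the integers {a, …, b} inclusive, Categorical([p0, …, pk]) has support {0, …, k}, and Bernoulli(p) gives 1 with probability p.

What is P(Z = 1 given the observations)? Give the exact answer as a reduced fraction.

P(Z = 1 | obs) = 37/143

Enumerate traces; 144 have nonzero weight after conditioning:
  (U=0, Y=0, Z=1, X=1, W=0, V=0) weight 1/162
  (U=0, Y=0, Z=1, X=1, W=0, V=1) weight 1/648
  (U=0, Y=0, Z=1, X=1, W=1, V=0) weight 1/162
  (U=0, Y=0, Z=1, X=1, W=1, V=1) weight 1/648
  (U=0, Y=0, Z=1, X=1, W=2, V=0) weight 1/162
  (U=0, Y=0, Z=1, X=1, W=2, V=1) weight 1/648
  (U=0, Y=0, Z=1, X=1, W=3, V=0) weight 1/162
  (U=0, Y=0, Z=1, X=1, W=3, V=1) weight 1/648
  (U=0, Y=1, Z=0, X=1, W=0, V=0) weight 1/810
  (U=0, Y=1, Z=2, X=1, W=0, V=0) weight 1/810
  … 134 more
Group by Z:
  weight(Z=0) = 53/270
  weight(Z=1) = 37/270
  weight(Z=2) = 53/270
Total weight = 53/270 + 37/270 + 53/270 = 143/270
P(Z=0 | obs) = 53/270 / 143/270 = 53/143
P(Z=1 | obs) = 37/270 / 143/270 = 37/143
P(Z=2 | obs) = 53/270 / 143/270 = 53/143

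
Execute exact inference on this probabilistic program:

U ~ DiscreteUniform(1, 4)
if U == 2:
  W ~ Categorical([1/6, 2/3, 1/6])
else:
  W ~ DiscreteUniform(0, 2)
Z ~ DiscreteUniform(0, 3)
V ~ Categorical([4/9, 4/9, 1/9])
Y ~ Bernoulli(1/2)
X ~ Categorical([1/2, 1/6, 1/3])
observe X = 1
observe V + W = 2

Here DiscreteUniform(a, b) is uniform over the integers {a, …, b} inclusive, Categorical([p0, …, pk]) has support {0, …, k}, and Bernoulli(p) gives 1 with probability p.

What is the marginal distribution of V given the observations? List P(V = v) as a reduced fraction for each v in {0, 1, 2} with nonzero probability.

Enumerate traces; 96 have nonzero weight after conditioning:
  (U=1, W=0, Z=0, V=2, Y=0, X=1) weight 1/5184
  (U=1, W=0, Z=0, V=2, Y=1, X=1) weight 1/5184
  (U=1, W=0, Z=1, V=2, Y=0, X=1) weight 1/5184
  (U=1, W=0, Z=1, V=2, Y=1, X=1) weight 1/5184
  (U=1, W=0, Z=2, V=2, Y=0, X=1) weight 1/5184
  (U=1, W=0, Z=2, V=2, Y=1, X=1) weight 1/5184
  (U=1, W=0, Z=3, V=2, Y=0, X=1) weight 1/5184
  (U=1, W=0, Z=3, V=2, Y=1, X=1) weight 1/5184
  (U=1, W=1, Z=0, V=1, Y=0, X=1) weight 1/1296
  (U=1, W=2, Z=0, V=0, Y=0, X=1) weight 1/1296
  … 86 more
Group by V:
  weight(V=0) = 7/324
  weight(V=1) = 5/162
  weight(V=2) = 7/1296
Total weight = 7/324 + 5/162 + 7/1296 = 25/432
P(V=0 | obs) = 7/324 / 25/432 = 28/75
P(V=1 | obs) = 5/162 / 25/432 = 8/15
P(V=2 | obs) = 7/1296 / 25/432 = 7/75

P(V=0) = 28/75, P(V=1) = 8/15, P(V=2) = 7/75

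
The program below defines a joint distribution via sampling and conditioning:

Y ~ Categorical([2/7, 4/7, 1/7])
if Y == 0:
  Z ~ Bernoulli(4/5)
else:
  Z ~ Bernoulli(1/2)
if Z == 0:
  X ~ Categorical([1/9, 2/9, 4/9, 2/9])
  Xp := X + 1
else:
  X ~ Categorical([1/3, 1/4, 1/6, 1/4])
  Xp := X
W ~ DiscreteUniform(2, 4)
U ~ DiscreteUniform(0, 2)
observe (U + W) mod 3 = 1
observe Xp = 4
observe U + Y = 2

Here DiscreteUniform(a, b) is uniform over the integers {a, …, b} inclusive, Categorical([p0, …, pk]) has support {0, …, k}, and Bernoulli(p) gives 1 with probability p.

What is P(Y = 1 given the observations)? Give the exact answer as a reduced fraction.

Enumerate traces; 3 have nonzero weight after conditioning:
  (Y=0, Z=0, X=3, W=2, U=2) weight 4/2835
  (Y=1, Z=0, X=3, W=3, U=1) weight 4/567
  (Y=2, Z=0, X=3, W=4, U=0) weight 1/567
Group by Y:
  weight(Y=0) = 4/2835
  weight(Y=1) = 4/567
  weight(Y=2) = 1/567
Total weight = 4/2835 + 4/567 + 1/567 = 29/2835
P(Y=0 | obs) = 4/2835 / 29/2835 = 4/29
P(Y=1 | obs) = 4/567 / 29/2835 = 20/29
P(Y=2 | obs) = 1/567 / 29/2835 = 5/29

P(Y = 1 | obs) = 20/29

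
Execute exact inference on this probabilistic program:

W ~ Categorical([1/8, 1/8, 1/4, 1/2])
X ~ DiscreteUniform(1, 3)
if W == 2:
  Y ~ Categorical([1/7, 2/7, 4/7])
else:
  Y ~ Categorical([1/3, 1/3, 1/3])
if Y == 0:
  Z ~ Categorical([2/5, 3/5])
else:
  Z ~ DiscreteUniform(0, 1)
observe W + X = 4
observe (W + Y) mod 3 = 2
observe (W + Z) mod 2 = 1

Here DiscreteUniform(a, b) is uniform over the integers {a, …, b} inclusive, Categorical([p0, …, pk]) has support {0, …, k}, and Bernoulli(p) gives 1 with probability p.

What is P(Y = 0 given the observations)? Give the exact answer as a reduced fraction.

Enumerate traces; 3 have nonzero weight after conditioning:
  (W=1, X=3, Y=1, Z=0) weight 1/144
  (W=2, X=2, Y=0, Z=1) weight 1/140
  (W=3, X=1, Y=2, Z=0) weight 1/36
Group by Y:
  weight(Y=0) = 1/140
  weight(Y=1) = 1/144
  weight(Y=2) = 1/36
Total weight = 1/140 + 1/144 + 1/36 = 211/5040
P(Y=0 | obs) = 1/140 / 211/5040 = 36/211
P(Y=1 | obs) = 1/144 / 211/5040 = 35/211
P(Y=2 | obs) = 1/36 / 211/5040 = 140/211

P(Y = 0 | obs) = 36/211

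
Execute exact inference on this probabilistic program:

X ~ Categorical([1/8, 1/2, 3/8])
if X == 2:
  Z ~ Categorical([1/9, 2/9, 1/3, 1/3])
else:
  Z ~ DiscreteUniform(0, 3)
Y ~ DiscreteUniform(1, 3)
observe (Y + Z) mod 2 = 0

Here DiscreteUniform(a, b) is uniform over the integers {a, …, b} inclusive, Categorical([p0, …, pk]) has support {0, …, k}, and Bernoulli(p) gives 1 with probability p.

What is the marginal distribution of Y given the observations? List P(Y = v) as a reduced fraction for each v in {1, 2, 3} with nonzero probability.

Enumerate traces; 18 have nonzero weight after conditioning:
  (X=0, Z=0, Y=2) weight 1/96
  (X=0, Z=1, Y=1) weight 1/96
  (X=0, Z=1, Y=3) weight 1/96
  (X=0, Z=2, Y=2) weight 1/96
  (X=0, Z=3, Y=1) weight 1/96
  (X=0, Z=3, Y=3) weight 1/96
  (X=1, Z=0, Y=2) weight 1/24
  (X=1, Z=1, Y=1) weight 1/24
  … 10 more
Group by Y:
  weight(Y=1) = 25/144
  weight(Y=2) = 23/144
  weight(Y=3) = 25/144
Total weight = 25/144 + 23/144 + 25/144 = 73/144
P(Y=1 | obs) = 25/144 / 73/144 = 25/73
P(Y=2 | obs) = 23/144 / 73/144 = 23/73
P(Y=3 | obs) = 25/144 / 73/144 = 25/73

P(Y=1) = 25/73, P(Y=2) = 23/73, P(Y=3) = 25/73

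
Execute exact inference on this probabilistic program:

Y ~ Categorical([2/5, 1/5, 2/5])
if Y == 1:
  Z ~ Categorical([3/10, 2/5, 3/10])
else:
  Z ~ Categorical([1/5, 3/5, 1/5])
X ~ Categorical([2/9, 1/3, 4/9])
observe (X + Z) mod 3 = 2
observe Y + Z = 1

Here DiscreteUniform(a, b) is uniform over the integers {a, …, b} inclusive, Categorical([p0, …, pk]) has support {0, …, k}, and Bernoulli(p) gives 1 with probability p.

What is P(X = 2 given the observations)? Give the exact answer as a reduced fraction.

Enumerate traces; 2 have nonzero weight after conditioning:
  (Y=0, Z=1, X=1) weight 2/25
  (Y=1, Z=0, X=2) weight 2/75
Group by X:
  weight(X=1) = 2/25
  weight(X=2) = 2/75
Total weight = 2/25 + 2/75 = 8/75
P(X=1 | obs) = 2/25 / 8/75 = 3/4
P(X=2 | obs) = 2/75 / 8/75 = 1/4

P(X = 2 | obs) = 1/4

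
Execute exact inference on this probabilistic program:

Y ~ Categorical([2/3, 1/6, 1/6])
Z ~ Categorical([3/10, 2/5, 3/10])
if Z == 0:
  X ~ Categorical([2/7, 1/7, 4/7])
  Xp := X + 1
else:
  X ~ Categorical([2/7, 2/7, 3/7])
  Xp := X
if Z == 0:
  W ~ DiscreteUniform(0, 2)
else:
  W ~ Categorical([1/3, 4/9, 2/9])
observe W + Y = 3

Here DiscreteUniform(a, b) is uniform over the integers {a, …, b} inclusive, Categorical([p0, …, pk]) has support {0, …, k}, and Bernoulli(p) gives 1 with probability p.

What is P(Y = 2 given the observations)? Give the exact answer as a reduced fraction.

P(Y = 2 | obs) = 37/60

Enumerate traces; 18 have nonzero weight after conditioning:
  (Y=1, Z=0, X=0, W=2) weight 1/210
  (Y=1, Z=0, X=1, W=2) weight 1/420
  (Y=1, Z=0, X=2, W=2) weight 1/105
  (Y=1, Z=1, X=0, W=2) weight 4/945
  (Y=1, Z=1, X=1, W=2) weight 4/945
  (Y=1, Z=1, X=2, W=2) weight 2/315
  (Y=1, Z=2, X=0, W=2) weight 1/315
  (Y=1, Z=2, X=1, W=2) weight 1/315
  (Y=2, Z=0, X=0, W=1) weight 1/210
  … 9 more
Group by Y:
  weight(Y=1) = 23/540
  weight(Y=2) = 37/540
Total weight = 23/540 + 37/540 = 1/9
P(Y=1 | obs) = 23/540 / 1/9 = 23/60
P(Y=2 | obs) = 37/540 / 1/9 = 37/60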